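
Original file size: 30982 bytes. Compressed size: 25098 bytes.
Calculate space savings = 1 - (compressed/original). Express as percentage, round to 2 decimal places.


ratio = compressed/original = 25098/30982 = 0.810083
savings = 1 - ratio = 1 - 0.810083 = 0.189917
as a percentage: 0.189917 * 100 = 18.99%

Space savings = 1 - 25098/30982 = 18.99%


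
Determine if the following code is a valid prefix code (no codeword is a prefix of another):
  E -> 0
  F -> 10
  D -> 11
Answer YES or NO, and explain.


Checking each pair (does one codeword prefix another?):
  E='0' vs F='10': no prefix
  E='0' vs D='11': no prefix
  F='10' vs E='0': no prefix
  F='10' vs D='11': no prefix
  D='11' vs E='0': no prefix
  D='11' vs F='10': no prefix
No violation found over all pairs.

YES -- this is a valid prefix code. No codeword is a prefix of any other codeword.


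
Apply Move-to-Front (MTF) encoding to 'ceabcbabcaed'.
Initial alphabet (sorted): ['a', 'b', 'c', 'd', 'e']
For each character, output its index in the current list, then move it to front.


MTF encoding:
'c': index 2 in ['a', 'b', 'c', 'd', 'e'] -> ['c', 'a', 'b', 'd', 'e']
'e': index 4 in ['c', 'a', 'b', 'd', 'e'] -> ['e', 'c', 'a', 'b', 'd']
'a': index 2 in ['e', 'c', 'a', 'b', 'd'] -> ['a', 'e', 'c', 'b', 'd']
'b': index 3 in ['a', 'e', 'c', 'b', 'd'] -> ['b', 'a', 'e', 'c', 'd']
'c': index 3 in ['b', 'a', 'e', 'c', 'd'] -> ['c', 'b', 'a', 'e', 'd']
'b': index 1 in ['c', 'b', 'a', 'e', 'd'] -> ['b', 'c', 'a', 'e', 'd']
'a': index 2 in ['b', 'c', 'a', 'e', 'd'] -> ['a', 'b', 'c', 'e', 'd']
'b': index 1 in ['a', 'b', 'c', 'e', 'd'] -> ['b', 'a', 'c', 'e', 'd']
'c': index 2 in ['b', 'a', 'c', 'e', 'd'] -> ['c', 'b', 'a', 'e', 'd']
'a': index 2 in ['c', 'b', 'a', 'e', 'd'] -> ['a', 'c', 'b', 'e', 'd']
'e': index 3 in ['a', 'c', 'b', 'e', 'd'] -> ['e', 'a', 'c', 'b', 'd']
'd': index 4 in ['e', 'a', 'c', 'b', 'd'] -> ['d', 'e', 'a', 'c', 'b']


Output: [2, 4, 2, 3, 3, 1, 2, 1, 2, 2, 3, 4]


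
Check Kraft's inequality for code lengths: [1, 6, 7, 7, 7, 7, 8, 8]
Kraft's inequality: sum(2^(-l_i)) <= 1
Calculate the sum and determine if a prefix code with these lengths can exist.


Sum = 2^(-1) + 2^(-6) + 2^(-7) + 2^(-7) + 2^(-7) + 2^(-7) + 2^(-8) + 2^(-8)
    = 0.5 + 0.015625 + 0.0078125 + 0.0078125 + 0.0078125 + 0.0078125 + 0.00390625 + 0.00390625
    = 142/256 = 0.5546875
Since 0.5546875 <= 1, Kraft's inequality IS satisfied.
A prefix code with these lengths CAN exist.

Kraft sum = 0.5546875. Satisfied.


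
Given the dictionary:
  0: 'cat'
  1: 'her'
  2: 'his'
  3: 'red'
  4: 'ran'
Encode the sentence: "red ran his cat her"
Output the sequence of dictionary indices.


Look up each word in the dictionary:
  'red' -> 3
  'ran' -> 4
  'his' -> 2
  'cat' -> 0
  'her' -> 1

Encoded: [3, 4, 2, 0, 1]


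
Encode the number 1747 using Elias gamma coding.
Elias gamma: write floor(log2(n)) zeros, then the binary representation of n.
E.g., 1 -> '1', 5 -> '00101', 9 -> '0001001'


num_bits = floor(log2(1747)) + 1 = 11
leading_zeros = num_bits - 1 = 10
binary(1747) = 11011010011

Elias gamma(1747) = '0000000000' + '11011010011' = 000000000011011010011 (21 bits)


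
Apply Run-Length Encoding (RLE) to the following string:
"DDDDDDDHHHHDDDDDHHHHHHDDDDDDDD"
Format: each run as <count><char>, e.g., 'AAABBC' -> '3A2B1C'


Scanning runs left to right:
  i=0: run of 'D' x 7 -> '7D'
  i=7: run of 'H' x 4 -> '4H'
  i=11: run of 'D' x 5 -> '5D'
  i=16: run of 'H' x 6 -> '6H'
  i=22: run of 'D' x 8 -> '8D'

RLE = 7D4H5D6H8D


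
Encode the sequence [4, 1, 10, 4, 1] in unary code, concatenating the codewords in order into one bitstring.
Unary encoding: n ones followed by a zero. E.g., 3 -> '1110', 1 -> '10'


Encode each number as n ones followed by a terminating 0:
  4 -> 11110 (5 bits)
  1 -> 10 (2 bits)
  10 -> 11111111110 (11 bits)
  4 -> 11110 (5 bits)
  1 -> 10 (2 bits)
Total length = 5 + 2 + 11 + 5 + 2 = 25 bits.

Unary([4, 1, 10, 4, 1]) = 1111010111111111101111010 (25 bits)


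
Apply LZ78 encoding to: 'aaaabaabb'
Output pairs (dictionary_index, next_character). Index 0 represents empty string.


LZ78 encoding steps:
Dictionary: {0: ''}
Step 1: w='' (idx 0), next='a' -> output (0, 'a'), add 'a' as idx 1
Step 2: w='a' (idx 1), next='a' -> output (1, 'a'), add 'aa' as idx 2
Step 3: w='a' (idx 1), next='b' -> output (1, 'b'), add 'ab' as idx 3
Step 4: w='aa' (idx 2), next='b' -> output (2, 'b'), add 'aab' as idx 4
Step 5: w='' (idx 0), next='b' -> output (0, 'b'), add 'b' as idx 5


Encoded: [(0, 'a'), (1, 'a'), (1, 'b'), (2, 'b'), (0, 'b')]


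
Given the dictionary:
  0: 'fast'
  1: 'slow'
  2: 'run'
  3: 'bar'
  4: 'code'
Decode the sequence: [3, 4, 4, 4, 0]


Look up each index in the dictionary:
  3 -> 'bar'
  4 -> 'code'
  4 -> 'code'
  4 -> 'code'
  0 -> 'fast'

Decoded: "bar code code code fast"


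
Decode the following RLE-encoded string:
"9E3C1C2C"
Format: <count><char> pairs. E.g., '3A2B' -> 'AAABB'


Expanding each <count><char> pair:
  9E -> 'EEEEEEEEE'
  3C -> 'CCC'
  1C -> 'C'
  2C -> 'CC'

Decoded = EEEEEEEEECCCCCC


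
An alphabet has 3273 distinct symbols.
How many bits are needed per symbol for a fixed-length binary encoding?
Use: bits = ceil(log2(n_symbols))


log2(3273) = 11.6764
Bracket: 2^11 = 2048 < 3273 <= 2^12 = 4096
So ceil(log2(3273)) = 12

bits = ceil(log2(3273)) = ceil(11.6764) = 12 bits


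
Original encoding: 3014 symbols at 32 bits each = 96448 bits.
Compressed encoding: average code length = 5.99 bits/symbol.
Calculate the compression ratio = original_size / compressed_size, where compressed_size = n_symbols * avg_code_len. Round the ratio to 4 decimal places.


original_size = n_symbols * orig_bits = 3014 * 32 = 96448 bits
compressed_size = n_symbols * avg_code_len = 3014 * 5.99 = 18053.86 bits
ratio = original_size / compressed_size = 96448 / 18053.86 = 5.3422

Compression ratio = 5.3422


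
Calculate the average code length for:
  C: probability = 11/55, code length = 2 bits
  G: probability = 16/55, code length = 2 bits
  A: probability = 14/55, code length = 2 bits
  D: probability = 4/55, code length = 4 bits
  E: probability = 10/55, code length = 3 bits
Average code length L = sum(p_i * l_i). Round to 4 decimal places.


Weighted contributions p_i * l_i:
  C: (11/55) * 2 = 22/55
  G: (16/55) * 2 = 32/55
  A: (14/55) * 2 = 28/55
  D: (4/55) * 4 = 16/55
  E: (10/55) * 3 = 30/55
Sum = (22 + 32 + 28 + 16 + 30)/55 = 128/55

L = 128/55 = 2.3273 bits/symbol


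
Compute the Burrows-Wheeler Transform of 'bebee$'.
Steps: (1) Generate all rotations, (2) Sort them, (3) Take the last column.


Rotations (sorted):
  0: $bebee -> last char: e
  1: bebee$ -> last char: $
  2: bee$be -> last char: e
  3: e$bebe -> last char: e
  4: ebee$b -> last char: b
  5: ee$beb -> last char: b


BWT = e$eebb


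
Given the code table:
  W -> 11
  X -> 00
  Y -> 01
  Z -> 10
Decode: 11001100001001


Decoding:
11 -> W
00 -> X
11 -> W
00 -> X
00 -> X
10 -> Z
01 -> Y


Result: WXWXXZY


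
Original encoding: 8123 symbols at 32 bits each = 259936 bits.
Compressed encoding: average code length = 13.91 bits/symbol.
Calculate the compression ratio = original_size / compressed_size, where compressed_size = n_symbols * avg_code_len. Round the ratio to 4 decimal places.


original_size = n_symbols * orig_bits = 8123 * 32 = 259936 bits
compressed_size = n_symbols * avg_code_len = 8123 * 13.91 = 112990.93 bits
ratio = original_size / compressed_size = 259936 / 112990.93 = 2.3005

Compression ratio = 2.3005


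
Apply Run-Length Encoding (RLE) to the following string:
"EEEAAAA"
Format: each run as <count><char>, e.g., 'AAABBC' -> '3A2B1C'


Scanning runs left to right:
  i=0: run of 'E' x 3 -> '3E'
  i=3: run of 'A' x 4 -> '4A'

RLE = 3E4A


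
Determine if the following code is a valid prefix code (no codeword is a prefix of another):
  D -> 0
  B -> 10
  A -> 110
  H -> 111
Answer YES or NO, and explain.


Checking each pair (does one codeword prefix another?):
  D='0' vs B='10': no prefix
  D='0' vs A='110': no prefix
  D='0' vs H='111': no prefix
  B='10' vs D='0': no prefix
  B='10' vs A='110': no prefix
  B='10' vs H='111': no prefix
  A='110' vs D='0': no prefix
  A='110' vs B='10': no prefix
  A='110' vs H='111': no prefix
  H='111' vs D='0': no prefix
  H='111' vs B='10': no prefix
  H='111' vs A='110': no prefix
No violation found over all pairs.

YES -- this is a valid prefix code. No codeword is a prefix of any other codeword.


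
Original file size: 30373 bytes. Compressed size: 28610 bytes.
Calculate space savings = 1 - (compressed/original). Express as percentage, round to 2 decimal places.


ratio = compressed/original = 28610/30373 = 0.941955
savings = 1 - ratio = 1 - 0.941955 = 0.058045
as a percentage: 0.058045 * 100 = 5.8%

Space savings = 1 - 28610/30373 = 5.8%


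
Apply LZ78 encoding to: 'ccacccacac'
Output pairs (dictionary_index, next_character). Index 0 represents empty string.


LZ78 encoding steps:
Dictionary: {0: ''}
Step 1: w='' (idx 0), next='c' -> output (0, 'c'), add 'c' as idx 1
Step 2: w='c' (idx 1), next='a' -> output (1, 'a'), add 'ca' as idx 2
Step 3: w='c' (idx 1), next='c' -> output (1, 'c'), add 'cc' as idx 3
Step 4: w='ca' (idx 2), next='c' -> output (2, 'c'), add 'cac' as idx 4
Step 5: w='' (idx 0), next='a' -> output (0, 'a'), add 'a' as idx 5
Step 6: w='c' (idx 1), end of input -> output (1, '')


Encoded: [(0, 'c'), (1, 'a'), (1, 'c'), (2, 'c'), (0, 'a'), (1, '')]


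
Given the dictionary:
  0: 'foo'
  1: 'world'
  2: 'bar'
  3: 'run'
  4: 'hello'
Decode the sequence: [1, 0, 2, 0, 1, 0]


Look up each index in the dictionary:
  1 -> 'world'
  0 -> 'foo'
  2 -> 'bar'
  0 -> 'foo'
  1 -> 'world'
  0 -> 'foo'

Decoded: "world foo bar foo world foo"


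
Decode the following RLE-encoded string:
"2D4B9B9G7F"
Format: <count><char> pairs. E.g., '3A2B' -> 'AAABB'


Expanding each <count><char> pair:
  2D -> 'DD'
  4B -> 'BBBB'
  9B -> 'BBBBBBBBB'
  9G -> 'GGGGGGGGG'
  7F -> 'FFFFFFF'

Decoded = DDBBBBBBBBBBBBBGGGGGGGGGFFFFFFF


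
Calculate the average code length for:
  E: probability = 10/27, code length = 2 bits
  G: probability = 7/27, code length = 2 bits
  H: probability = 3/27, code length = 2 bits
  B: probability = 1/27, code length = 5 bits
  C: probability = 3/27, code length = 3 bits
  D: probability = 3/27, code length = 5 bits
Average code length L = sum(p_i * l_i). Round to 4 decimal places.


Weighted contributions p_i * l_i:
  E: (10/27) * 2 = 20/27
  G: (7/27) * 2 = 14/27
  H: (3/27) * 2 = 6/27
  B: (1/27) * 5 = 5/27
  C: (3/27) * 3 = 9/27
  D: (3/27) * 5 = 15/27
Sum = (20 + 14 + 6 + 5 + 9 + 15)/27 = 69/27

L = 69/27 = 2.5556 bits/symbol


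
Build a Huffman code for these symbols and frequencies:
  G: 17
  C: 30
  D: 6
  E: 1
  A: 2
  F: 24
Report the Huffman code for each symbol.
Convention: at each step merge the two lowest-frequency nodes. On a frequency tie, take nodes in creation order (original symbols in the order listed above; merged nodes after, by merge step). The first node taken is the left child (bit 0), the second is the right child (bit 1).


Huffman tree construction:
Step 1: Merge E(1) + A(2) = 3
Step 2: Merge (E+A)(3) + D(6) = 9
Step 3: Merge ((E+A)+D)(9) + G(17) = 26
Step 4: Merge F(24) + (((E+A)+D)+G)(26) = 50
Step 5: Merge C(30) + (F+(((E+A)+D)+G))(50) = 80
Read each symbol's code off the tree from the root (left child = 0, right child = 1).

Codes:
  G: 111 (length 3)
  C: 0 (length 1)
  D: 1101 (length 4)
  E: 11000 (length 5)
  A: 11001 (length 5)
  F: 10 (length 2)
Average code length: 168/80 = 2.1000 bits/symbol


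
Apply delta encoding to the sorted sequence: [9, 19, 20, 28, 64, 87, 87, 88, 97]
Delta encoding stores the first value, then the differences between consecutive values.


First value: 9
Deltas:
  19 - 9 = 10
  20 - 19 = 1
  28 - 20 = 8
  64 - 28 = 36
  87 - 64 = 23
  87 - 87 = 0
  88 - 87 = 1
  97 - 88 = 9


Delta encoded: [9, 10, 1, 8, 36, 23, 0, 1, 9]


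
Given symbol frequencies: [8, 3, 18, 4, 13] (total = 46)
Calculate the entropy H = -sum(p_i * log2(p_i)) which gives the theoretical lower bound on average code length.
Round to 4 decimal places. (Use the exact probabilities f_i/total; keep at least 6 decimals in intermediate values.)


Per-symbol terms -p_i * log2(p_i) with p_i = f_i/46:
  p = 8/46 = 0.173913: log2(p) = -2.523562, -p*log2(p) = 0.438880
  p = 3/46 = 0.065217: log2(p) = -3.938599, -p*log2(p) = 0.256865
  p = 18/46 = 0.391304: log2(p) = -1.353637, -p*log2(p) = 0.529684
  p = 4/46 = 0.086957: log2(p) = -3.523562, -p*log2(p) = 0.306397
  p = 13/46 = 0.282609: log2(p) = -1.823122, -p*log2(p) = 0.515230
H = 0.438880 + 0.256865 + 0.529684 + 0.306397 + 0.515230 = 2.047056

H = 2.0471 bits/symbol


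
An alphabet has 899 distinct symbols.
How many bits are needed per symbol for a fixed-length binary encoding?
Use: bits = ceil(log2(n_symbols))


log2(899) = 9.8122
Bracket: 2^9 = 512 < 899 <= 2^10 = 1024
So ceil(log2(899)) = 10

bits = ceil(log2(899)) = ceil(9.8122) = 10 bits


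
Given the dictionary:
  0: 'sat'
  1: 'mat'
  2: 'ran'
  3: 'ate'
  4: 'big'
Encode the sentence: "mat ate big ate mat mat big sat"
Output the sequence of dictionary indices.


Look up each word in the dictionary:
  'mat' -> 1
  'ate' -> 3
  'big' -> 4
  'ate' -> 3
  'mat' -> 1
  'mat' -> 1
  'big' -> 4
  'sat' -> 0

Encoded: [1, 3, 4, 3, 1, 1, 4, 0]


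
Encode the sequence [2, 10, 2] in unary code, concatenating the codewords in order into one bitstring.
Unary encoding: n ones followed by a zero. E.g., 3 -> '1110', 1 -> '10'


Encode each number as n ones followed by a terminating 0:
  2 -> 110 (3 bits)
  10 -> 11111111110 (11 bits)
  2 -> 110 (3 bits)
Total length = 3 + 11 + 3 = 17 bits.

Unary([2, 10, 2]) = 11011111111110110 (17 bits)


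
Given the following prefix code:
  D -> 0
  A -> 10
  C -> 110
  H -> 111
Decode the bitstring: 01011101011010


Decoding step by step:
Bits 0 -> D
Bits 10 -> A
Bits 111 -> H
Bits 0 -> D
Bits 10 -> A
Bits 110 -> C
Bits 10 -> A


Decoded message: DAHDACA


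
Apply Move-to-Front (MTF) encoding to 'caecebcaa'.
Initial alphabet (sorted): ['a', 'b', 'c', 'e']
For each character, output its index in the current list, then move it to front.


MTF encoding:
'c': index 2 in ['a', 'b', 'c', 'e'] -> ['c', 'a', 'b', 'e']
'a': index 1 in ['c', 'a', 'b', 'e'] -> ['a', 'c', 'b', 'e']
'e': index 3 in ['a', 'c', 'b', 'e'] -> ['e', 'a', 'c', 'b']
'c': index 2 in ['e', 'a', 'c', 'b'] -> ['c', 'e', 'a', 'b']
'e': index 1 in ['c', 'e', 'a', 'b'] -> ['e', 'c', 'a', 'b']
'b': index 3 in ['e', 'c', 'a', 'b'] -> ['b', 'e', 'c', 'a']
'c': index 2 in ['b', 'e', 'c', 'a'] -> ['c', 'b', 'e', 'a']
'a': index 3 in ['c', 'b', 'e', 'a'] -> ['a', 'c', 'b', 'e']
'a': index 0 in ['a', 'c', 'b', 'e'] -> ['a', 'c', 'b', 'e']


Output: [2, 1, 3, 2, 1, 3, 2, 3, 0]


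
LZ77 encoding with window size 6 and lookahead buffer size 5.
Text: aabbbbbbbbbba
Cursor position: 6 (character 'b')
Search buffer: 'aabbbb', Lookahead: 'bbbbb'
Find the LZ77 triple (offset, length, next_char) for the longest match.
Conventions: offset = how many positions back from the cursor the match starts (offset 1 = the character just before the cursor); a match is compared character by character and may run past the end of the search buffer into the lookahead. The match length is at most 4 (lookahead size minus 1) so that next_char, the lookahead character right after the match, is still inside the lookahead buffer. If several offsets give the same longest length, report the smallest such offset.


Try each offset into the search buffer:
  offset=1 (pos 5, char 'b'): match length 4
  offset=2 (pos 4, char 'b'): match length 4
  offset=3 (pos 3, char 'b'): match length 4
  offset=4 (pos 2, char 'b'): match length 4
  offset=5 (pos 1, char 'a'): match length 0
  offset=6 (pos 0, char 'a'): match length 0
Longest match has length 4, found at offsets 1, 2, 3, 4; take the smallest, offset 1.
next_char = character at position 6 + 4 = 10 -> 'b'

Best match: offset=1, length=4 (matching 'bbbb' starting at position 5)
LZ77 triple: (1, 4, 'b')


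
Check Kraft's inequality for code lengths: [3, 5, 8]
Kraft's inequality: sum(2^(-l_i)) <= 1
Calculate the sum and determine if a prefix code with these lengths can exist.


Sum = 2^(-3) + 2^(-5) + 2^(-8)
    = 0.125 + 0.03125 + 0.00390625
    = 41/256 = 0.16015625
Since 0.16015625 <= 1, Kraft's inequality IS satisfied.
A prefix code with these lengths CAN exist.

Kraft sum = 0.16015625. Satisfied.


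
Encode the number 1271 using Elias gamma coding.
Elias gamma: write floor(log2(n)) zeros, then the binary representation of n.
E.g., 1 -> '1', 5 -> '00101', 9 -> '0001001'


num_bits = floor(log2(1271)) + 1 = 11
leading_zeros = num_bits - 1 = 10
binary(1271) = 10011110111

Elias gamma(1271) = '0000000000' + '10011110111' = 000000000010011110111 (21 bits)


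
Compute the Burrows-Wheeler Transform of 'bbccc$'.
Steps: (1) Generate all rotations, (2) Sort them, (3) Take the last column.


Rotations (sorted):
  0: $bbccc -> last char: c
  1: bbccc$ -> last char: $
  2: bccc$b -> last char: b
  3: c$bbcc -> last char: c
  4: cc$bbc -> last char: c
  5: ccc$bb -> last char: b


BWT = c$bccb


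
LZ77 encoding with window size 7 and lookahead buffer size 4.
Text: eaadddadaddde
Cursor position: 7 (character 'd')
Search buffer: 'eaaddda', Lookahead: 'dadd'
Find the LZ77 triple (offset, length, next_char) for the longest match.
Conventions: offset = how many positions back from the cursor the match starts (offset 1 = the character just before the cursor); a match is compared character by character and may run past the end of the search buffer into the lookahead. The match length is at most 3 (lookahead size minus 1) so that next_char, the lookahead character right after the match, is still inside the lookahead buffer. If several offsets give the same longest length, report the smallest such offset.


Try each offset into the search buffer:
  offset=1 (pos 6, char 'a'): match length 0
  offset=2 (pos 5, char 'd'): match length 3
  offset=3 (pos 4, char 'd'): match length 1
  offset=4 (pos 3, char 'd'): match length 1
  offset=5 (pos 2, char 'a'): match length 0
  offset=6 (pos 1, char 'a'): match length 0
  offset=7 (pos 0, char 'e'): match length 0
Longest match has length 3 at offset 2.
next_char = character at position 7 + 3 = 10 -> 'd'

Best match: offset=2, length=3 (matching 'dad' starting at position 5)
LZ77 triple: (2, 3, 'd')


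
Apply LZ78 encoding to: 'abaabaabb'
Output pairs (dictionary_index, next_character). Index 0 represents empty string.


LZ78 encoding steps:
Dictionary: {0: ''}
Step 1: w='' (idx 0), next='a' -> output (0, 'a'), add 'a' as idx 1
Step 2: w='' (idx 0), next='b' -> output (0, 'b'), add 'b' as idx 2
Step 3: w='a' (idx 1), next='a' -> output (1, 'a'), add 'aa' as idx 3
Step 4: w='b' (idx 2), next='a' -> output (2, 'a'), add 'ba' as idx 4
Step 5: w='a' (idx 1), next='b' -> output (1, 'b'), add 'ab' as idx 5
Step 6: w='b' (idx 2), end of input -> output (2, '')


Encoded: [(0, 'a'), (0, 'b'), (1, 'a'), (2, 'a'), (1, 'b'), (2, '')]


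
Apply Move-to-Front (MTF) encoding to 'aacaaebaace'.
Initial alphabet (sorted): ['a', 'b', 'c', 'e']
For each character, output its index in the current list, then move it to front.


MTF encoding:
'a': index 0 in ['a', 'b', 'c', 'e'] -> ['a', 'b', 'c', 'e']
'a': index 0 in ['a', 'b', 'c', 'e'] -> ['a', 'b', 'c', 'e']
'c': index 2 in ['a', 'b', 'c', 'e'] -> ['c', 'a', 'b', 'e']
'a': index 1 in ['c', 'a', 'b', 'e'] -> ['a', 'c', 'b', 'e']
'a': index 0 in ['a', 'c', 'b', 'e'] -> ['a', 'c', 'b', 'e']
'e': index 3 in ['a', 'c', 'b', 'e'] -> ['e', 'a', 'c', 'b']
'b': index 3 in ['e', 'a', 'c', 'b'] -> ['b', 'e', 'a', 'c']
'a': index 2 in ['b', 'e', 'a', 'c'] -> ['a', 'b', 'e', 'c']
'a': index 0 in ['a', 'b', 'e', 'c'] -> ['a', 'b', 'e', 'c']
'c': index 3 in ['a', 'b', 'e', 'c'] -> ['c', 'a', 'b', 'e']
'e': index 3 in ['c', 'a', 'b', 'e'] -> ['e', 'c', 'a', 'b']


Output: [0, 0, 2, 1, 0, 3, 3, 2, 0, 3, 3]


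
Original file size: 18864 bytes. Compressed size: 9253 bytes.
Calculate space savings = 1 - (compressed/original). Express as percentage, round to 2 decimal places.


ratio = compressed/original = 9253/18864 = 0.490511
savings = 1 - ratio = 1 - 0.490511 = 0.509489
as a percentage: 0.509489 * 100 = 50.95%

Space savings = 1 - 9253/18864 = 50.95%


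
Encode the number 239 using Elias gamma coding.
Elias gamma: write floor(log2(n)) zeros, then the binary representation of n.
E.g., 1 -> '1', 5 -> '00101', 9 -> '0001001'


num_bits = floor(log2(239)) + 1 = 8
leading_zeros = num_bits - 1 = 7
binary(239) = 11101111

Elias gamma(239) = '0000000' + '11101111' = 000000011101111 (15 bits)


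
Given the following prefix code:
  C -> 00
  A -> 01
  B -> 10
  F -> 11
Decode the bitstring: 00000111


Decoding step by step:
Bits 00 -> C
Bits 00 -> C
Bits 01 -> A
Bits 11 -> F


Decoded message: CCAF


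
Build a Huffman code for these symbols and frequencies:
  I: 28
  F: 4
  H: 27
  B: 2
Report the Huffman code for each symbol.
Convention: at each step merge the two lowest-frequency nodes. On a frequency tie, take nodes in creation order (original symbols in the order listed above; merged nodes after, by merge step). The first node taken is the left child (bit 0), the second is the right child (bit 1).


Huffman tree construction:
Step 1: Merge B(2) + F(4) = 6
Step 2: Merge (B+F)(6) + H(27) = 33
Step 3: Merge I(28) + ((B+F)+H)(33) = 61
Read each symbol's code off the tree from the root (left child = 0, right child = 1).

Codes:
  I: 0 (length 1)
  F: 101 (length 3)
  H: 11 (length 2)
  B: 100 (length 3)
Average code length: 100/61 = 1.6393 bits/symbol


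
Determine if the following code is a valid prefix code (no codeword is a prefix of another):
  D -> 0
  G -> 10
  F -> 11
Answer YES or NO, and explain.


Checking each pair (does one codeword prefix another?):
  D='0' vs G='10': no prefix
  D='0' vs F='11': no prefix
  G='10' vs D='0': no prefix
  G='10' vs F='11': no prefix
  F='11' vs D='0': no prefix
  F='11' vs G='10': no prefix
No violation found over all pairs.

YES -- this is a valid prefix code. No codeword is a prefix of any other codeword.


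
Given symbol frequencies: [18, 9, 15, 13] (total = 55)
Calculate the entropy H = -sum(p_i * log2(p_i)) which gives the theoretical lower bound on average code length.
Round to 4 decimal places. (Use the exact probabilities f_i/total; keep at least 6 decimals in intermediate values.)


Per-symbol terms -p_i * log2(p_i) with p_i = f_i/55:
  p = 18/55 = 0.327273: log2(p) = -1.611435, -p*log2(p) = 0.527379
  p = 9/55 = 0.163636: log2(p) = -2.611435, -p*log2(p) = 0.427326
  p = 15/55 = 0.272727: log2(p) = -1.874469, -p*log2(p) = 0.511219
  p = 13/55 = 0.236364: log2(p) = -2.080920, -p*log2(p) = 0.491854
H = 0.527379 + 0.427326 + 0.511219 + 0.491854 = 1.957778

H = 1.9578 bits/symbol


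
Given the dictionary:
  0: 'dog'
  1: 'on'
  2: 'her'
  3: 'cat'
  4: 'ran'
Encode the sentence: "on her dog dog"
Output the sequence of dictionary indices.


Look up each word in the dictionary:
  'on' -> 1
  'her' -> 2
  'dog' -> 0
  'dog' -> 0

Encoded: [1, 2, 0, 0]


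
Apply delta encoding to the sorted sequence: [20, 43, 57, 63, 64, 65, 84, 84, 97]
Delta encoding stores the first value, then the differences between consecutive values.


First value: 20
Deltas:
  43 - 20 = 23
  57 - 43 = 14
  63 - 57 = 6
  64 - 63 = 1
  65 - 64 = 1
  84 - 65 = 19
  84 - 84 = 0
  97 - 84 = 13


Delta encoded: [20, 23, 14, 6, 1, 1, 19, 0, 13]


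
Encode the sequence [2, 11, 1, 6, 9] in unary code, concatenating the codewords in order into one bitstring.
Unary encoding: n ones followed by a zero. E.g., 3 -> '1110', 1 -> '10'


Encode each number as n ones followed by a terminating 0:
  2 -> 110 (3 bits)
  11 -> 111111111110 (12 bits)
  1 -> 10 (2 bits)
  6 -> 1111110 (7 bits)
  9 -> 1111111110 (10 bits)
Total length = 3 + 12 + 2 + 7 + 10 = 34 bits.

Unary([2, 11, 1, 6, 9]) = 1101111111111101011111101111111110 (34 bits)


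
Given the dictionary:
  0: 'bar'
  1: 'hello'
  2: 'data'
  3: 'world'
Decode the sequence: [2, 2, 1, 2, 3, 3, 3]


Look up each index in the dictionary:
  2 -> 'data'
  2 -> 'data'
  1 -> 'hello'
  2 -> 'data'
  3 -> 'world'
  3 -> 'world'
  3 -> 'world'

Decoded: "data data hello data world world world"


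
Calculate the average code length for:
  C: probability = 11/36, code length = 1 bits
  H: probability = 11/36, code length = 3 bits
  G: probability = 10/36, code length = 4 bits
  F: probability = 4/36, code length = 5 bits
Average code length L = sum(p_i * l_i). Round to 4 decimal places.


Weighted contributions p_i * l_i:
  C: (11/36) * 1 = 11/36
  H: (11/36) * 3 = 33/36
  G: (10/36) * 4 = 40/36
  F: (4/36) * 5 = 20/36
Sum = (11 + 33 + 40 + 20)/36 = 104/36

L = 104/36 = 2.8889 bits/symbol


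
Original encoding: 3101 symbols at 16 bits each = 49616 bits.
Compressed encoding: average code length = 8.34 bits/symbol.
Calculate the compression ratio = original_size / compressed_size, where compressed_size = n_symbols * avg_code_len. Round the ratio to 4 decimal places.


original_size = n_symbols * orig_bits = 3101 * 16 = 49616 bits
compressed_size = n_symbols * avg_code_len = 3101 * 8.34 = 25862.34 bits
ratio = original_size / compressed_size = 49616 / 25862.34 = 1.9185

Compression ratio = 1.9185


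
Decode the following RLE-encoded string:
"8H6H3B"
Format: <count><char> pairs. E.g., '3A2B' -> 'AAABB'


Expanding each <count><char> pair:
  8H -> 'HHHHHHHH'
  6H -> 'HHHHHH'
  3B -> 'BBB'

Decoded = HHHHHHHHHHHHHHBBB


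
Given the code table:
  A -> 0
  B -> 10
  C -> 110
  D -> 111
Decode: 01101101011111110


Decoding:
0 -> A
110 -> C
110 -> C
10 -> B
111 -> D
111 -> D
10 -> B


Result: ACCBDDB


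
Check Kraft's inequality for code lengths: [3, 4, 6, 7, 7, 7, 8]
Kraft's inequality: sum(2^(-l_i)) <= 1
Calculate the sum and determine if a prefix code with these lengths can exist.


Sum = 2^(-3) + 2^(-4) + 2^(-6) + 2^(-7) + 2^(-7) + 2^(-7) + 2^(-8)
    = 0.125 + 0.0625 + 0.015625 + 0.0078125 + 0.0078125 + 0.0078125 + 0.00390625
    = 59/256 = 0.23046875
Since 0.23046875 <= 1, Kraft's inequality IS satisfied.
A prefix code with these lengths CAN exist.

Kraft sum = 0.23046875. Satisfied.


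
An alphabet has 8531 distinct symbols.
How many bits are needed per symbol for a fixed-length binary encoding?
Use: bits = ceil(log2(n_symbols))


log2(8531) = 13.0585
Bracket: 2^13 = 8192 < 8531 <= 2^14 = 16384
So ceil(log2(8531)) = 14

bits = ceil(log2(8531)) = ceil(13.0585) = 14 bits


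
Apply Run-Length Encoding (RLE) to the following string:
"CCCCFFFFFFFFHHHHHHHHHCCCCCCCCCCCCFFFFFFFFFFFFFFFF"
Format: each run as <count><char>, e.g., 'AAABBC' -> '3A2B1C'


Scanning runs left to right:
  i=0: run of 'C' x 4 -> '4C'
  i=4: run of 'F' x 8 -> '8F'
  i=12: run of 'H' x 9 -> '9H'
  i=21: run of 'C' x 12 -> '12C'
  i=33: run of 'F' x 16 -> '16F'

RLE = 4C8F9H12C16F


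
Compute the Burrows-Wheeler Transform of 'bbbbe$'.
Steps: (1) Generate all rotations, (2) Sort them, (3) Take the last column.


Rotations (sorted):
  0: $bbbbe -> last char: e
  1: bbbbe$ -> last char: $
  2: bbbe$b -> last char: b
  3: bbe$bb -> last char: b
  4: be$bbb -> last char: b
  5: e$bbbb -> last char: b


BWT = e$bbbb


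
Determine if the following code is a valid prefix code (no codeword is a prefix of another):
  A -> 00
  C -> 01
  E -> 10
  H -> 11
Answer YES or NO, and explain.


Checking each pair (does one codeword prefix another?):
  A='00' vs C='01': no prefix
  A='00' vs E='10': no prefix
  A='00' vs H='11': no prefix
  C='01' vs A='00': no prefix
  C='01' vs E='10': no prefix
  C='01' vs H='11': no prefix
  E='10' vs A='00': no prefix
  E='10' vs C='01': no prefix
  E='10' vs H='11': no prefix
  H='11' vs A='00': no prefix
  H='11' vs C='01': no prefix
  H='11' vs E='10': no prefix
No violation found over all pairs.

YES -- this is a valid prefix code. No codeword is a prefix of any other codeword.


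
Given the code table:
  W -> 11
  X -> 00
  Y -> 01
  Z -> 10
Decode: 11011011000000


Decoding:
11 -> W
01 -> Y
10 -> Z
11 -> W
00 -> X
00 -> X
00 -> X


Result: WYZWXXX


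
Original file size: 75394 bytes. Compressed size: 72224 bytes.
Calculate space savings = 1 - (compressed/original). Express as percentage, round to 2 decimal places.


ratio = compressed/original = 72224/75394 = 0.957954
savings = 1 - ratio = 1 - 0.957954 = 0.042046
as a percentage: 0.042046 * 100 = 4.2%

Space savings = 1 - 72224/75394 = 4.2%


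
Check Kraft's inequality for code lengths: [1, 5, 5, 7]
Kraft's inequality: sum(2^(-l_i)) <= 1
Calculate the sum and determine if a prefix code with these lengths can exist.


Sum = 2^(-1) + 2^(-5) + 2^(-5) + 2^(-7)
    = 0.5 + 0.03125 + 0.03125 + 0.0078125
    = 73/128 = 0.5703125
Since 0.5703125 <= 1, Kraft's inequality IS satisfied.
A prefix code with these lengths CAN exist.

Kraft sum = 0.5703125. Satisfied.


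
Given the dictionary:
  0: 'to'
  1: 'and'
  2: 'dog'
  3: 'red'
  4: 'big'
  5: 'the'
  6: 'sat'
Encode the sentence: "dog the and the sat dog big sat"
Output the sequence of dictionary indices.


Look up each word in the dictionary:
  'dog' -> 2
  'the' -> 5
  'and' -> 1
  'the' -> 5
  'sat' -> 6
  'dog' -> 2
  'big' -> 4
  'sat' -> 6

Encoded: [2, 5, 1, 5, 6, 2, 4, 6]


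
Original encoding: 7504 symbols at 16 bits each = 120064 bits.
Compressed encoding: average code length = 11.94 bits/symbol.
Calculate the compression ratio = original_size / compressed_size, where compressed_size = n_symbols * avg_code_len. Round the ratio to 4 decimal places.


original_size = n_symbols * orig_bits = 7504 * 16 = 120064 bits
compressed_size = n_symbols * avg_code_len = 7504 * 11.94 = 89597.76 bits
ratio = original_size / compressed_size = 120064 / 89597.76 = 1.34

Compression ratio = 1.34


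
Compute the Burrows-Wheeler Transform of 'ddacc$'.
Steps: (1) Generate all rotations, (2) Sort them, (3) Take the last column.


Rotations (sorted):
  0: $ddacc -> last char: c
  1: acc$dd -> last char: d
  2: c$ddac -> last char: c
  3: cc$dda -> last char: a
  4: dacc$d -> last char: d
  5: ddacc$ -> last char: $


BWT = cdcad$


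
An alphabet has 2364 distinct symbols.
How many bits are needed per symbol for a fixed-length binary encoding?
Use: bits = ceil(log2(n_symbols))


log2(2364) = 11.207
Bracket: 2^11 = 2048 < 2364 <= 2^12 = 4096
So ceil(log2(2364)) = 12

bits = ceil(log2(2364)) = ceil(11.207) = 12 bits


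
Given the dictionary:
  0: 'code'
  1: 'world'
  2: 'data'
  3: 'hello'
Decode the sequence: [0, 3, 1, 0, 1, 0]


Look up each index in the dictionary:
  0 -> 'code'
  3 -> 'hello'
  1 -> 'world'
  0 -> 'code'
  1 -> 'world'
  0 -> 'code'

Decoded: "code hello world code world code"


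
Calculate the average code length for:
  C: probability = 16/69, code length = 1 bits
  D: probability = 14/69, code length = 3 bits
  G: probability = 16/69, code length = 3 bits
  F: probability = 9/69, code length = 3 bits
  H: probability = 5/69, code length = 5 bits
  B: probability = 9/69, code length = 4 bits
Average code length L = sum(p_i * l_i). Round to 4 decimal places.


Weighted contributions p_i * l_i:
  C: (16/69) * 1 = 16/69
  D: (14/69) * 3 = 42/69
  G: (16/69) * 3 = 48/69
  F: (9/69) * 3 = 27/69
  H: (5/69) * 5 = 25/69
  B: (9/69) * 4 = 36/69
Sum = (16 + 42 + 48 + 27 + 25 + 36)/69 = 194/69

L = 194/69 = 2.8116 bits/symbol


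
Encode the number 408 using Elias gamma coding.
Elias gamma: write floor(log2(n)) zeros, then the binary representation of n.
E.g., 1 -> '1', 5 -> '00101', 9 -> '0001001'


num_bits = floor(log2(408)) + 1 = 9
leading_zeros = num_bits - 1 = 8
binary(408) = 110011000

Elias gamma(408) = '00000000' + '110011000' = 00000000110011000 (17 bits)


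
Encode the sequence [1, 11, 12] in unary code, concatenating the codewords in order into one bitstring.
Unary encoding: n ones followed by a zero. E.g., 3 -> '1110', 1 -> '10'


Encode each number as n ones followed by a terminating 0:
  1 -> 10 (2 bits)
  11 -> 111111111110 (12 bits)
  12 -> 1111111111110 (13 bits)
Total length = 2 + 12 + 13 = 27 bits.

Unary([1, 11, 12]) = 101111111111101111111111110 (27 bits)


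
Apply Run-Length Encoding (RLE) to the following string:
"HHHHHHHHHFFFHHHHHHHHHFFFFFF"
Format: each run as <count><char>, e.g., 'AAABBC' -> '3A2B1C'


Scanning runs left to right:
  i=0: run of 'H' x 9 -> '9H'
  i=9: run of 'F' x 3 -> '3F'
  i=12: run of 'H' x 9 -> '9H'
  i=21: run of 'F' x 6 -> '6F'

RLE = 9H3F9H6F


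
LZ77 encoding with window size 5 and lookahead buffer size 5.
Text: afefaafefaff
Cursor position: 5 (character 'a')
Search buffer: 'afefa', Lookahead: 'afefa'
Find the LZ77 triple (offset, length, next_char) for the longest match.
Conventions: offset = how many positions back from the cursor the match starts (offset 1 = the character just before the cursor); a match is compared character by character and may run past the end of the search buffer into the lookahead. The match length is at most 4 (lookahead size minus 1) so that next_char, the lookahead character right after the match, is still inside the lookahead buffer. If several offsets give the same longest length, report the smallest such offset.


Try each offset into the search buffer:
  offset=1 (pos 4, char 'a'): match length 1
  offset=2 (pos 3, char 'f'): match length 0
  offset=3 (pos 2, char 'e'): match length 0
  offset=4 (pos 1, char 'f'): match length 0
  offset=5 (pos 0, char 'a'): match length 4
Longest match has length 4 at offset 5.
next_char = character at position 5 + 4 = 9 -> 'a'

Best match: offset=5, length=4 (matching 'afef' starting at position 0)
LZ77 triple: (5, 4, 'a')


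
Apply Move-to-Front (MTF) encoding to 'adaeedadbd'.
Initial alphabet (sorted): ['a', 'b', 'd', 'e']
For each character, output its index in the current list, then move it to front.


MTF encoding:
'a': index 0 in ['a', 'b', 'd', 'e'] -> ['a', 'b', 'd', 'e']
'd': index 2 in ['a', 'b', 'd', 'e'] -> ['d', 'a', 'b', 'e']
'a': index 1 in ['d', 'a', 'b', 'e'] -> ['a', 'd', 'b', 'e']
'e': index 3 in ['a', 'd', 'b', 'e'] -> ['e', 'a', 'd', 'b']
'e': index 0 in ['e', 'a', 'd', 'b'] -> ['e', 'a', 'd', 'b']
'd': index 2 in ['e', 'a', 'd', 'b'] -> ['d', 'e', 'a', 'b']
'a': index 2 in ['d', 'e', 'a', 'b'] -> ['a', 'd', 'e', 'b']
'd': index 1 in ['a', 'd', 'e', 'b'] -> ['d', 'a', 'e', 'b']
'b': index 3 in ['d', 'a', 'e', 'b'] -> ['b', 'd', 'a', 'e']
'd': index 1 in ['b', 'd', 'a', 'e'] -> ['d', 'b', 'a', 'e']


Output: [0, 2, 1, 3, 0, 2, 2, 1, 3, 1]


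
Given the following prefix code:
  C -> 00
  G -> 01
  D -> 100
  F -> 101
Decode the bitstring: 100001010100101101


Decoding step by step:
Bits 100 -> D
Bits 00 -> C
Bits 101 -> F
Bits 01 -> G
Bits 00 -> C
Bits 101 -> F
Bits 101 -> F


Decoded message: DCFGCFF


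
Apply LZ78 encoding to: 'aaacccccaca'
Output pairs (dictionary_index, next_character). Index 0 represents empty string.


LZ78 encoding steps:
Dictionary: {0: ''}
Step 1: w='' (idx 0), next='a' -> output (0, 'a'), add 'a' as idx 1
Step 2: w='a' (idx 1), next='a' -> output (1, 'a'), add 'aa' as idx 2
Step 3: w='' (idx 0), next='c' -> output (0, 'c'), add 'c' as idx 3
Step 4: w='c' (idx 3), next='c' -> output (3, 'c'), add 'cc' as idx 4
Step 5: w='cc' (idx 4), next='a' -> output (4, 'a'), add 'cca' as idx 5
Step 6: w='c' (idx 3), next='a' -> output (3, 'a'), add 'ca' as idx 6


Encoded: [(0, 'a'), (1, 'a'), (0, 'c'), (3, 'c'), (4, 'a'), (3, 'a')]


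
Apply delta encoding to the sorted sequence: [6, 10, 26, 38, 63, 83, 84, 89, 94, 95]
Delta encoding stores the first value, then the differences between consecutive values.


First value: 6
Deltas:
  10 - 6 = 4
  26 - 10 = 16
  38 - 26 = 12
  63 - 38 = 25
  83 - 63 = 20
  84 - 83 = 1
  89 - 84 = 5
  94 - 89 = 5
  95 - 94 = 1


Delta encoded: [6, 4, 16, 12, 25, 20, 1, 5, 5, 1]


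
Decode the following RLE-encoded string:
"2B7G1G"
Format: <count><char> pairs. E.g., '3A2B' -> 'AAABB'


Expanding each <count><char> pair:
  2B -> 'BB'
  7G -> 'GGGGGGG'
  1G -> 'G'

Decoded = BBGGGGGGGG


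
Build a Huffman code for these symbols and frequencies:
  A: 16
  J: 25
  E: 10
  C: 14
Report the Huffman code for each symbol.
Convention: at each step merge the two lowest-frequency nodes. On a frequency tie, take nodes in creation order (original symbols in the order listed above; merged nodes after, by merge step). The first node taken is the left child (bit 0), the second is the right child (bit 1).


Huffman tree construction:
Step 1: Merge E(10) + C(14) = 24
Step 2: Merge A(16) + (E+C)(24) = 40
Step 3: Merge J(25) + (A+(E+C))(40) = 65
Read each symbol's code off the tree from the root (left child = 0, right child = 1).

Codes:
  A: 10 (length 2)
  J: 0 (length 1)
  E: 110 (length 3)
  C: 111 (length 3)
Average code length: 129/65 = 1.9846 bits/symbol


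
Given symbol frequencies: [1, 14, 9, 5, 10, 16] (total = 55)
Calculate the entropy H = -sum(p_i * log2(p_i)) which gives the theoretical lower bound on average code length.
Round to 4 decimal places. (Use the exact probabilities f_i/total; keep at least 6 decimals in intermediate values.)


Per-symbol terms -p_i * log2(p_i) with p_i = f_i/55:
  p = 1/55 = 0.018182: log2(p) = -5.781360, -p*log2(p) = 0.105116
  p = 14/55 = 0.254545: log2(p) = -1.974005, -p*log2(p) = 0.502474
  p = 9/55 = 0.163636: log2(p) = -2.611435, -p*log2(p) = 0.427326
  p = 5/55 = 0.090909: log2(p) = -3.459432, -p*log2(p) = 0.314494
  p = 10/55 = 0.181818: log2(p) = -2.459432, -p*log2(p) = 0.447169
  p = 16/55 = 0.290909: log2(p) = -1.781360, -p*log2(p) = 0.518214
H = 0.105116 + 0.502474 + 0.427326 + 0.314494 + 0.447169 + 0.518214 = 2.314793

H = 2.3148 bits/symbol


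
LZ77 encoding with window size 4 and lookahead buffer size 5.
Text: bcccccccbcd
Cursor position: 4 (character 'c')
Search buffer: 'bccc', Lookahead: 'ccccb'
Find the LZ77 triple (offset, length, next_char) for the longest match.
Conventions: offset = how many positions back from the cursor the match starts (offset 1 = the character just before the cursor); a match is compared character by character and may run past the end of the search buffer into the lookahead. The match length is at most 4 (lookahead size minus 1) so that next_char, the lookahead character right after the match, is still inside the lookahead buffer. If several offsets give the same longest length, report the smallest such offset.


Try each offset into the search buffer:
  offset=1 (pos 3, char 'c'): match length 4
  offset=2 (pos 2, char 'c'): match length 4
  offset=3 (pos 1, char 'c'): match length 4
  offset=4 (pos 0, char 'b'): match length 0
Longest match has length 4, found at offsets 1, 2, 3; take the smallest, offset 1.
next_char = character at position 4 + 4 = 8 -> 'b'

Best match: offset=1, length=4 (matching 'cccc' starting at position 3)
LZ77 triple: (1, 4, 'b')


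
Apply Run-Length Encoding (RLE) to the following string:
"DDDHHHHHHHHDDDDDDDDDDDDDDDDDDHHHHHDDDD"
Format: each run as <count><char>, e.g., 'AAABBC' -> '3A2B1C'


Scanning runs left to right:
  i=0: run of 'D' x 3 -> '3D'
  i=3: run of 'H' x 8 -> '8H'
  i=11: run of 'D' x 18 -> '18D'
  i=29: run of 'H' x 5 -> '5H'
  i=34: run of 'D' x 4 -> '4D'

RLE = 3D8H18D5H4D


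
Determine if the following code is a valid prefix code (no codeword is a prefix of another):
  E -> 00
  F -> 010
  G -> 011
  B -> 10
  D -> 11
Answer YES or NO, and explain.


Checking each pair (does one codeword prefix another?):
  E='00' vs F='010': no prefix
  E='00' vs G='011': no prefix
  E='00' vs B='10': no prefix
  E='00' vs D='11': no prefix
  F='010' vs E='00': no prefix
  F='010' vs G='011': no prefix
  F='010' vs B='10': no prefix
  F='010' vs D='11': no prefix
  G='011' vs E='00': no prefix
  G='011' vs F='010': no prefix
  G='011' vs B='10': no prefix
  G='011' vs D='11': no prefix
  B='10' vs E='00': no prefix
  B='10' vs F='010': no prefix
  B='10' vs G='011': no prefix
  B='10' vs D='11': no prefix
  D='11' vs E='00': no prefix
  D='11' vs F='010': no prefix
  D='11' vs G='011': no prefix
  D='11' vs B='10': no prefix
No violation found over all pairs.

YES -- this is a valid prefix code. No codeword is a prefix of any other codeword.
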